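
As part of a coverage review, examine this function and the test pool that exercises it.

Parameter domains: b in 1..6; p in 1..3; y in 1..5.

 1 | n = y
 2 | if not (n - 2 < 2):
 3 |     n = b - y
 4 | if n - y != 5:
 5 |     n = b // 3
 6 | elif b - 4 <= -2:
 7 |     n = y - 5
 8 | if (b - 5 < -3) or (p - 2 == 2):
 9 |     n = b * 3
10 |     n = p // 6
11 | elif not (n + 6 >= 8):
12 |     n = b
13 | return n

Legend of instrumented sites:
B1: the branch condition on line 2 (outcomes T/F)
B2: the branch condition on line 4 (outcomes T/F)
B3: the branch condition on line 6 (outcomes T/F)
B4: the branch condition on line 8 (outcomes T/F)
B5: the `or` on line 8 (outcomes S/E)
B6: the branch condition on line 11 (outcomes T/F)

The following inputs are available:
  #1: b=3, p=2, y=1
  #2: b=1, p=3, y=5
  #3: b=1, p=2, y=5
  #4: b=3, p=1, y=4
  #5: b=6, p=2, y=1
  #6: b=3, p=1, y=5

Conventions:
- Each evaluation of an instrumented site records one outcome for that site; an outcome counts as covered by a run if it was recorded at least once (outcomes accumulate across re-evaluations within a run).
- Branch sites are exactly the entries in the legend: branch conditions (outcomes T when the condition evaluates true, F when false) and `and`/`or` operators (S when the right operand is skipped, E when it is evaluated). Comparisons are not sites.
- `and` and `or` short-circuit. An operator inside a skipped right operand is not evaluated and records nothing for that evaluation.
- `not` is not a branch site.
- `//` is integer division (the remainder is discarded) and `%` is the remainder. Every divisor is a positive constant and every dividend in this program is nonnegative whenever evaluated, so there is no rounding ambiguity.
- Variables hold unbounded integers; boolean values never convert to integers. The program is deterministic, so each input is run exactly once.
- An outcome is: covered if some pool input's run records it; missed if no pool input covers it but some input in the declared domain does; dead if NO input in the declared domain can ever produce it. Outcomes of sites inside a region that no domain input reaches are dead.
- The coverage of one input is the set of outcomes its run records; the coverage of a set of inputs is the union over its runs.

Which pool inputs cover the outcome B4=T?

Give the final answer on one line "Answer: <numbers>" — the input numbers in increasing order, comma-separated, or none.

input #1 (b=3, p=2, y=1): does not produce B4=T
input #2 (b=1, p=3, y=5): produces B4=T
input #3 (b=1, p=2, y=5): produces B4=T
input #4 (b=3, p=1, y=4): does not produce B4=T
input #5 (b=6, p=2, y=1): does not produce B4=T
input #6 (b=3, p=1, y=5): does not produce B4=T

Answer: 2, 3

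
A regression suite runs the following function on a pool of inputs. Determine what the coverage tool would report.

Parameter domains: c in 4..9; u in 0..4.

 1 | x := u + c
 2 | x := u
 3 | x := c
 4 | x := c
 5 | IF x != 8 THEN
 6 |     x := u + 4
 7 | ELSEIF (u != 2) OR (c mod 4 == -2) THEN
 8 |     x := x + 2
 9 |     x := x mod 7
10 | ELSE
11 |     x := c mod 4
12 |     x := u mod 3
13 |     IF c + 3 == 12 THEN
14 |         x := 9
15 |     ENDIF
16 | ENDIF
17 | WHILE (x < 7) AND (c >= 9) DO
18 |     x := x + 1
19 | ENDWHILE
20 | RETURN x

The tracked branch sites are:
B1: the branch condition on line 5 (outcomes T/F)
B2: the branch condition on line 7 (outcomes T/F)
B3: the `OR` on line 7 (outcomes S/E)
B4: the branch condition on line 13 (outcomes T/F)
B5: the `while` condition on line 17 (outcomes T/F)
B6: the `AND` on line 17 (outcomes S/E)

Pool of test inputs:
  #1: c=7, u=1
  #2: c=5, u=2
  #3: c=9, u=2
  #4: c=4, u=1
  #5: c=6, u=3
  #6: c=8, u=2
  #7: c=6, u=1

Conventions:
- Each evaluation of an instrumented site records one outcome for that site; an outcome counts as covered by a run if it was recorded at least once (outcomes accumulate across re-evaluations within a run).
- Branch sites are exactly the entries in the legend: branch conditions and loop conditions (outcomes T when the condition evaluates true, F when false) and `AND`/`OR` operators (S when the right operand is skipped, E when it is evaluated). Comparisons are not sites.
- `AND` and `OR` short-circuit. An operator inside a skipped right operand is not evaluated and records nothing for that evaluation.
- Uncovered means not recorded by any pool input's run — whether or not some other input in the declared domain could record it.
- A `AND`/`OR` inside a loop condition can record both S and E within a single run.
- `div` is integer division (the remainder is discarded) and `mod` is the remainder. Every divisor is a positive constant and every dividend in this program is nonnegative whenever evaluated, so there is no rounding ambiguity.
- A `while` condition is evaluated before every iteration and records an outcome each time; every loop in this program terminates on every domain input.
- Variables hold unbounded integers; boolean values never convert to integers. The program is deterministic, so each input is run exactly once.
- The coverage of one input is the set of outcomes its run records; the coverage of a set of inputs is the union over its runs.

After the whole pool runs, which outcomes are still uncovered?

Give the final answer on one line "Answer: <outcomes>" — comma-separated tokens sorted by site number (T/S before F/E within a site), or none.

input #1 (c=7, u=1): events B1->T, B6->E, B5->F; covers B1=T, B5=F, B6=E
input #2 (c=5, u=2): events B1->T, B6->E, B5->F; covers B1=T, B5=F, B6=E
input #3 (c=9, u=2): events B1->T, B6->E, B5->T, B6->S, B5->F; covers B1=T, B5=T, B5=F, B6=S, B6=E
input #4 (c=4, u=1): events B1->T, B6->E, B5->F; covers B1=T, B5=F, B6=E
input #5 (c=6, u=3): events B1->T, B6->S, B5->F; covers B1=T, B5=F, B6=S
input #6 (c=8, u=2): events B1->F, B3->E, B2->F, B4->F, B6->E, B5->F; covers B1=F, B2=F, B3=E, B4=F, B5=F, B6=E
input #7 (c=6, u=1): events B1->T, B6->E, B5->F; covers B1=T, B5=F, B6=E
union over the pool: B1=T, B1=F, B2=F, B3=E, B4=F, B5=T, B5=F, B6=S, B6=E
uncovered (3 of 12): B2=T, B3=S, B4=T

Answer: B2=T, B3=S, B4=T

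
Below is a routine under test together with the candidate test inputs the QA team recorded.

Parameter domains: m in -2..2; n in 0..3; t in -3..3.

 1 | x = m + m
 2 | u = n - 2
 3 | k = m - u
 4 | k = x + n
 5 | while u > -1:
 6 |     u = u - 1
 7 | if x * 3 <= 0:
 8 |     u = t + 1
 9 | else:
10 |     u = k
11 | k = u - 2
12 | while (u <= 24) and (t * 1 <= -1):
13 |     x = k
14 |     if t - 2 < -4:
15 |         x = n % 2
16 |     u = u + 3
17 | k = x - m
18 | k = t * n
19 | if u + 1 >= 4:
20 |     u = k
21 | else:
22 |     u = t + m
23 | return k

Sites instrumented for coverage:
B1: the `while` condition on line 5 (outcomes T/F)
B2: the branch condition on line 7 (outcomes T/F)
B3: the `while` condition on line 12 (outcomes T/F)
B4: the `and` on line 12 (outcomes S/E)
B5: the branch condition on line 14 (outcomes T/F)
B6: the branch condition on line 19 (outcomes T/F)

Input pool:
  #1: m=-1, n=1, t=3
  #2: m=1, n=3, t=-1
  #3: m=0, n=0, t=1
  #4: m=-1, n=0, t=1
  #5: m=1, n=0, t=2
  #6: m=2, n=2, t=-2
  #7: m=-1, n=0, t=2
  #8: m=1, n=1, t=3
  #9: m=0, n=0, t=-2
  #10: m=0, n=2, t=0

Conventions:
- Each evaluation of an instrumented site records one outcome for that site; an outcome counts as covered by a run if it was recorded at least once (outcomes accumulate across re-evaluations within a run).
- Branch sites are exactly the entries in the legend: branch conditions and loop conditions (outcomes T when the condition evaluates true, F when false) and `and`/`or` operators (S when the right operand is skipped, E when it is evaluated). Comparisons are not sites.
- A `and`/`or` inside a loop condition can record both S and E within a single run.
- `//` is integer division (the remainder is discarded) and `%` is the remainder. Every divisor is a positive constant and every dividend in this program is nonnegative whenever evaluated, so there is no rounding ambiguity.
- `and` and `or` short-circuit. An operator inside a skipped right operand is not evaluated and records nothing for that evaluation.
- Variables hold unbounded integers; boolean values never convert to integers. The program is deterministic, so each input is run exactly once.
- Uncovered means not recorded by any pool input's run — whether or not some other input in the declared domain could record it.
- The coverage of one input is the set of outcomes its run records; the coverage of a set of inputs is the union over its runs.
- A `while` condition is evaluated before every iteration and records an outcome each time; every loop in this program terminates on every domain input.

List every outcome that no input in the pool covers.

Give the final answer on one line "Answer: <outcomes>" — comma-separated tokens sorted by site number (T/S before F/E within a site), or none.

#1 (m=-1, n=1, t=3) -> B1->F, B2->T, B4->E, B3->F, B6->T; covered: B1=F, B2=T, B3=F, B4=E, B6=T
#2 (m=1, n=3, t=-1) -> B1->T, B1->T, B1->F, B2->F, B4->E, B3->T, B5->F, B4->E, B3->T, B5->F, B4->E, B3->T, B5->F, B4->E, ...; covered: B1=T, B1=F, B2=F, B3=T, B3=F, B4=S, B4=E, B5=F, B6=T
#3 (m=0, n=0, t=1) -> B1->F, B2->T, B4->E, B3->F, B6->F; covered: B1=F, B2=T, B3=F, B4=E, B6=F
#4 (m=-1, n=0, t=1) -> B1->F, B2->T, B4->E, B3->F, B6->F; covered: B1=F, B2=T, B3=F, B4=E, B6=F
#5 (m=1, n=0, t=2) -> B1->F, B2->F, B4->E, B3->F, B6->F; covered: B1=F, B2=F, B3=F, B4=E, B6=F
#6 (m=2, n=2, t=-2) -> B1->T, B1->F, B2->F, B4->E, B3->T, B5->F, B4->E, B3->T, B5->F, B4->E, B3->T, B5->F, B4->E, B3->T, ...; covered: B1=T, B1=F, B2=F, B3=T, B3=F, B4=S, B4=E, B5=F, B6=T
#7 (m=-1, n=0, t=2) -> B1->F, B2->T, B4->E, B3->F, B6->T; covered: B1=F, B2=T, B3=F, B4=E, B6=T
#8 (m=1, n=1, t=3) -> B1->F, B2->F, B4->E, B3->F, B6->T; covered: B1=F, B2=F, B3=F, B4=E, B6=T
#9 (m=0, n=0, t=-2) -> B1->F, B2->T, B4->E, B3->T, B5->F, B4->E, B3->T, B5->F, B4->E, B3->T, B5->F, B4->E, B3->T, B5->F, ...; covered: B1=F, B2=T, B3=T, B3=F, B4=S, B4=E, B5=F, B6=T
#10 (m=0, n=2, t=0) -> B1->T, B1->F, B2->T, B4->E, B3->F, B6->F; covered: B1=T, B1=F, B2=T, B3=F, B4=E, B6=F
union over the pool: B1=T, B1=F, B2=T, B2=F, B3=T, B3=F, B4=S, B4=E, B5=F, B6=T, B6=F
uncovered (1 of 12): B5=T

Answer: B5=T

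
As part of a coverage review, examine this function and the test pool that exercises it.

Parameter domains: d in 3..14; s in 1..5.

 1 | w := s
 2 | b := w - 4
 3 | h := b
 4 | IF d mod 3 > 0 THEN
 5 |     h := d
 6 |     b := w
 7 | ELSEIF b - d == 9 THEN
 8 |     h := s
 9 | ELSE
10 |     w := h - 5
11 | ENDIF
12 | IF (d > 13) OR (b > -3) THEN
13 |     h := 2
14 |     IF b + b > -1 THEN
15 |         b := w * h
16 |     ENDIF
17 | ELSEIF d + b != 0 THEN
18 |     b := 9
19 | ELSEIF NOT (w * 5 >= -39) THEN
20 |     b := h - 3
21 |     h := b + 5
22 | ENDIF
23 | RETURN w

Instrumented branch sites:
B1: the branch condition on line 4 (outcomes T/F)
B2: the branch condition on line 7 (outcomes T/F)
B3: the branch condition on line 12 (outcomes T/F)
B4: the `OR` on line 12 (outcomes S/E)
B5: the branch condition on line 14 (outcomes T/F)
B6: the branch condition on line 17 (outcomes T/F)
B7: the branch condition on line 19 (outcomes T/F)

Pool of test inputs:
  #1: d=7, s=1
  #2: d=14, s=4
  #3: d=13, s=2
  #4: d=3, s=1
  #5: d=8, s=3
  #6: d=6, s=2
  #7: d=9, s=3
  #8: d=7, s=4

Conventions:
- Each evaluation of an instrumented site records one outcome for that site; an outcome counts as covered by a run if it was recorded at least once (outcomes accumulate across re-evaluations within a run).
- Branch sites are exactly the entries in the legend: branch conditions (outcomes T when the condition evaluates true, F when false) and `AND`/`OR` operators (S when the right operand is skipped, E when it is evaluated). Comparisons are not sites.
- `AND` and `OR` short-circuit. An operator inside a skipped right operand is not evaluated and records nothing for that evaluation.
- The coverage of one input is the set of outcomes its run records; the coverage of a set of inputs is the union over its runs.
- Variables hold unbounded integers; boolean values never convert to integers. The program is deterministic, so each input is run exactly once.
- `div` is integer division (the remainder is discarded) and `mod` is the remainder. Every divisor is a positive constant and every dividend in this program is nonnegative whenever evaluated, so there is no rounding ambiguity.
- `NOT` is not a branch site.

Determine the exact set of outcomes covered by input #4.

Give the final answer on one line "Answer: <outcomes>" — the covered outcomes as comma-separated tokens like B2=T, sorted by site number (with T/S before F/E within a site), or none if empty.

Event log for input #4 (d=3, s=1):
  B1->F, B2->F, B4->E, B3->F, B6->F, B7->T
collecting distinct outcomes: B1=F, B2=F, B3=F, B4=E, B6=F, B7=T

Answer: B1=F, B2=F, B3=F, B4=E, B6=F, B7=T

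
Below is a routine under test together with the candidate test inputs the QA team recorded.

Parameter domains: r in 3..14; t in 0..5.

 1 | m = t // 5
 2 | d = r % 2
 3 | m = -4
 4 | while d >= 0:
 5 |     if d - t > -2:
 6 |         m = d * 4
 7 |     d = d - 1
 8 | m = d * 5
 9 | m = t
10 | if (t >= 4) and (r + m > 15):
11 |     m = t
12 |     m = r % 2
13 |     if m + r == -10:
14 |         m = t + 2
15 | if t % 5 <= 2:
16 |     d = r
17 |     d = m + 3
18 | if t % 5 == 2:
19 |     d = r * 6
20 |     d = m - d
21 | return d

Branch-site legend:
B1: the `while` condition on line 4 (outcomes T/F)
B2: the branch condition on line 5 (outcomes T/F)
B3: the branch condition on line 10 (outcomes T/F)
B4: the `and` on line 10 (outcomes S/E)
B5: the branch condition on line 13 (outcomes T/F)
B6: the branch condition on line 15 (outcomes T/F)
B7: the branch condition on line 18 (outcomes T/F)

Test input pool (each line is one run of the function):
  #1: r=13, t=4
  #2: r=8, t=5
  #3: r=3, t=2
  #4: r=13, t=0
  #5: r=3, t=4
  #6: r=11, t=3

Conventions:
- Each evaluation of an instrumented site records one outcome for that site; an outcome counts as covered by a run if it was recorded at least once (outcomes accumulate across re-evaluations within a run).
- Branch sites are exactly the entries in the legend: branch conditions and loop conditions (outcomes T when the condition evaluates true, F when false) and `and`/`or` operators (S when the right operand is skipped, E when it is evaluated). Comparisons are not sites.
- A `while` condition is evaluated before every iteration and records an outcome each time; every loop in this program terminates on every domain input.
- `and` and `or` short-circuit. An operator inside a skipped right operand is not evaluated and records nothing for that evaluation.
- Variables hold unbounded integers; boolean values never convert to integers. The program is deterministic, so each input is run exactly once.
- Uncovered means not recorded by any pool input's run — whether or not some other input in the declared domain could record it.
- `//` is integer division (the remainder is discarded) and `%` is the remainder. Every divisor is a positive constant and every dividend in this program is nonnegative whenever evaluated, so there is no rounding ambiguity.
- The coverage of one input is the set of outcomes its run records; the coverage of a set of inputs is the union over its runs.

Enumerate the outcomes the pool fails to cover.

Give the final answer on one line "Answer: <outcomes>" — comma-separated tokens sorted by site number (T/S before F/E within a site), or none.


test 1 (r=13, t=4) fires B1->T, B2->F, B1->T, B2->F, B1->F, B4->E, B3->T, B5->F, B6->F, B7->F; hits B1=T, B1=F, B2=F, B3=T, B4=E, B5=F, B6=F, B7=F
test 2 (r=8, t=5) fires B1->T, B2->F, B1->F, B4->E, B3->F, B6->T, B7->F; hits B1=T, B1=F, B2=F, B3=F, B4=E, B6=T, B7=F
test 3 (r=3, t=2) fires B1->T, B2->T, B1->T, B2->F, B1->F, B4->S, B3->F, B6->T, B7->T; hits B1=T, B1=F, B2=T, B2=F, B3=F, B4=S, B6=T, B7=T
test 4 (r=13, t=0) fires B1->T, B2->T, B1->T, B2->T, B1->F, B4->S, B3->F, B6->T, B7->F; hits B1=T, B1=F, B2=T, B3=F, B4=S, B6=T, B7=F
test 5 (r=3, t=4) fires B1->T, B2->F, B1->T, B2->F, B1->F, B4->E, B3->F, B6->F, B7->F; hits B1=T, B1=F, B2=F, B3=F, B4=E, B6=F, B7=F
test 6 (r=11, t=3) fires B1->T, B2->F, B1->T, B2->F, B1->F, B4->S, B3->F, B6->F, B7->F; hits B1=T, B1=F, B2=F, B3=F, B4=S, B6=F, B7=F
union over the pool: B1=T, B1=F, B2=T, B2=F, B3=T, B3=F, B4=S, B4=E, B5=F, B6=T, B6=F, B7=T, B7=F
uncovered (1 of 14): B5=T
Answer: B5=T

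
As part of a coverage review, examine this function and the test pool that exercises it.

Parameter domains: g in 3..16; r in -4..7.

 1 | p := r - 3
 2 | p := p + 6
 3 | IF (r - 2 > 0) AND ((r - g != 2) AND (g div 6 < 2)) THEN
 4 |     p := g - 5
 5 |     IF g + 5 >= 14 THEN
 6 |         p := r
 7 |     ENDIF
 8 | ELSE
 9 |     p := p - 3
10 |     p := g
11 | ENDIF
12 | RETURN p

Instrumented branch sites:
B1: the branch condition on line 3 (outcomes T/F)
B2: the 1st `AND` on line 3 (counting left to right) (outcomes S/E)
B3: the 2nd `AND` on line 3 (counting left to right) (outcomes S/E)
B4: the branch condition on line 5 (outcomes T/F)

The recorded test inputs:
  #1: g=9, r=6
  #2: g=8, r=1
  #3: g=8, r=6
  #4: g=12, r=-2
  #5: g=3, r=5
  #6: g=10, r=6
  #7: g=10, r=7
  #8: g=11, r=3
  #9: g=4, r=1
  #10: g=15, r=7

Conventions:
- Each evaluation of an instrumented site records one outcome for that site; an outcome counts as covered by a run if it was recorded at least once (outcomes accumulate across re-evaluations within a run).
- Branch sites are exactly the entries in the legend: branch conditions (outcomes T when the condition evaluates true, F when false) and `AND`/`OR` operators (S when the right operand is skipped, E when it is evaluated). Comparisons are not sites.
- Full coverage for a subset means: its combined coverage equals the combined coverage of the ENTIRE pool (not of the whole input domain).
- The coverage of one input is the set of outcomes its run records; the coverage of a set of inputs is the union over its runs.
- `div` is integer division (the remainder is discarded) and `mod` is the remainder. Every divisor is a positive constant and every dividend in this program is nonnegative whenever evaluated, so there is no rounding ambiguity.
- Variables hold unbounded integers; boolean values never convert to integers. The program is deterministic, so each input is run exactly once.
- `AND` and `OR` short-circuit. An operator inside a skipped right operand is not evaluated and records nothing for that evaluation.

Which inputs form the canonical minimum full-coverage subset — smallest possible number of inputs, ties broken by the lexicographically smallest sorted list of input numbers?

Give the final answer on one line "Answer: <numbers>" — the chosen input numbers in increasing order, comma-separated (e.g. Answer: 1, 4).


input #1 (g=9, r=6): covers B1=T, B2=E, B3=E, B4=T
input #2 (g=8, r=1): covers B1=F, B2=S
input #3 (g=8, r=6): covers B1=T, B2=E, B3=E, B4=F
input #4 (g=12, r=-2): covers B1=F, B2=S
input #5 (g=3, r=5): covers B1=F, B2=E, B3=S
input #6 (g=10, r=6): covers B1=T, B2=E, B3=E, B4=T
input #7 (g=10, r=7): covers B1=T, B2=E, B3=E, B4=T
input #8 (g=11, r=3): covers B1=T, B2=E, B3=E, B4=T
input #9 (g=4, r=1): covers B1=F, B2=S
input #10 (g=15, r=7): covers B1=F, B2=E, B3=E
the full pool covers 8 outcomes: B1=T, B1=F, B2=S, B2=E, B3=S, B3=E, B4=T, B4=F
no size-1 subset reaches all 8 outcomes (best union: 4/8)
no size-2 subset reaches all 8 outcomes (best union: 6/8)
no size-3 subset reaches all 8 outcomes (best union: 7/8)
at size 4, {1, 2, 3, 5} reaches all 8 outcomes; every lexicographically earlier size-4 subset fails
Answer: 1, 2, 3, 5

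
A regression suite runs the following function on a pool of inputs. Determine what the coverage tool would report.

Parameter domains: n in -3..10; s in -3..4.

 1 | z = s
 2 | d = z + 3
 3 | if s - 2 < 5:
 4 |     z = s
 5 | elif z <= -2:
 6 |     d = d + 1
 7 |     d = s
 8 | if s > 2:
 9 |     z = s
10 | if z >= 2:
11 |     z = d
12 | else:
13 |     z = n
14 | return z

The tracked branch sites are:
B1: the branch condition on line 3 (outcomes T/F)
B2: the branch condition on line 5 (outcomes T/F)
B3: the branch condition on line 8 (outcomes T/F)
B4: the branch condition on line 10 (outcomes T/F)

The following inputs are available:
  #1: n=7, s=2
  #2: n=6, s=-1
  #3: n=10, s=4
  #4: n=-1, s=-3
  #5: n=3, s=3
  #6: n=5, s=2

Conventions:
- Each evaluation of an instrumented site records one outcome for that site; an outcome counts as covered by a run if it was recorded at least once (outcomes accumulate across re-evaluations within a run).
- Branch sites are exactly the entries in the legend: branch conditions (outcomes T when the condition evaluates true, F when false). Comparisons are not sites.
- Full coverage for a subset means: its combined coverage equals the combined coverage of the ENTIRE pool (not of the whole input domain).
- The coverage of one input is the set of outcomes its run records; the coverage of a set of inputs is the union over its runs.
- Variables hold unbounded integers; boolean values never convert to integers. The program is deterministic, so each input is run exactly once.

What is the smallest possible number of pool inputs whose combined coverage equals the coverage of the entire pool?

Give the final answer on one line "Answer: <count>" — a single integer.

run #1 (n=7, s=2) runs B1->T, B3->F, B4->T; records B1=T, B3=F, B4=T
run #2 (n=6, s=-1) runs B1->T, B3->F, B4->F; records B1=T, B3=F, B4=F
run #3 (n=10, s=4) runs B1->T, B3->T, B4->T; records B1=T, B3=T, B4=T
run #4 (n=-1, s=-3) runs B1->T, B3->F, B4->F; records B1=T, B3=F, B4=F
run #5 (n=3, s=3) runs B1->T, B3->T, B4->T; records B1=T, B3=T, B4=T
run #6 (n=5, s=2) runs B1->T, B3->F, B4->T; records B1=T, B3=F, B4=T
union over all inputs: B1=T, B3=T, B3=F, B4=T, B4=F (5 outcomes)
no size-1 subset reaches all 5 outcomes (best union: 3/5)
size 2: inputs {2, 3} cover all 5 outcomes, and no lexicographically smaller subset of this size does

Answer: 2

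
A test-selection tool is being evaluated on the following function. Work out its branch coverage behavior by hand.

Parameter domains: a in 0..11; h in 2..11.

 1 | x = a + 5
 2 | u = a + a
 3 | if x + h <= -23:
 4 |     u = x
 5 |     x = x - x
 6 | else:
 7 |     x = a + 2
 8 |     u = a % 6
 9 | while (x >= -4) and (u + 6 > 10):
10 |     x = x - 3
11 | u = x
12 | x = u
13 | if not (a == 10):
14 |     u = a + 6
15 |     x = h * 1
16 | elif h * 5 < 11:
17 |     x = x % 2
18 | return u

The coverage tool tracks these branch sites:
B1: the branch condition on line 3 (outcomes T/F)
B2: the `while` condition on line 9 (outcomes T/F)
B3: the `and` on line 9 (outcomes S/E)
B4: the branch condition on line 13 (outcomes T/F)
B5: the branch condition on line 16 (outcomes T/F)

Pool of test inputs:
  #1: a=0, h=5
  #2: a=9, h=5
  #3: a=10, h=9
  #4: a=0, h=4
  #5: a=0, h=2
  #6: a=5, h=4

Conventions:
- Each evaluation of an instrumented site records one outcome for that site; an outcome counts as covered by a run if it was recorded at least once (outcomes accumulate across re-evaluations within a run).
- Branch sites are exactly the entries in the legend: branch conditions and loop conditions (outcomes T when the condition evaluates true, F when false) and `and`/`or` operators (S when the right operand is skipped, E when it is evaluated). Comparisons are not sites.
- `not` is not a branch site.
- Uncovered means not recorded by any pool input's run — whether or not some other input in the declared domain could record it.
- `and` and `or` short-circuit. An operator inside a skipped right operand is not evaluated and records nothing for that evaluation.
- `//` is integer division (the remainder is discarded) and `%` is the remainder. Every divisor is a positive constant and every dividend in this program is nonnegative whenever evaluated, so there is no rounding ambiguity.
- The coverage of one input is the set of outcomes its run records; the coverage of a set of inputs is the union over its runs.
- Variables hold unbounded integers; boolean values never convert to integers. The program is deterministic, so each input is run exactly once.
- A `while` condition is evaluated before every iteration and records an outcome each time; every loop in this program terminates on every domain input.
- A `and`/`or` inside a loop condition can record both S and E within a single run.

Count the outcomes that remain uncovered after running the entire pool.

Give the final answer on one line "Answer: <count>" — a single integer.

#1 (a=0, h=5) -> B1->F, B3->E, B2->F, B4->T; covered: B1=F, B2=F, B3=E, B4=T
#2 (a=9, h=5) -> B1->F, B3->E, B2->F, B4->T; covered: B1=F, B2=F, B3=E, B4=T
#3 (a=10, h=9) -> B1->F, B3->E, B2->F, B4->F, B5->F; covered: B1=F, B2=F, B3=E, B4=F, B5=F
#4 (a=0, h=4) -> B1->F, B3->E, B2->F, B4->T; covered: B1=F, B2=F, B3=E, B4=T
#5 (a=0, h=2) -> B1->F, B3->E, B2->F, B4->T; covered: B1=F, B2=F, B3=E, B4=T
#6 (a=5, h=4) -> B1->F, B3->E, B2->T, B3->E, B2->T, B3->E, B2->T, B3->E, B2->T, B3->S, B2->F, B4->T; covered: B1=F, B2=T, B2=F, B3=S, B3=E, B4=T
union over the pool: B1=F, B2=T, B2=F, B3=S, B3=E, B4=T, B4=F, B5=F
uncovered (2 of 10): B1=T, B5=T

Answer: 2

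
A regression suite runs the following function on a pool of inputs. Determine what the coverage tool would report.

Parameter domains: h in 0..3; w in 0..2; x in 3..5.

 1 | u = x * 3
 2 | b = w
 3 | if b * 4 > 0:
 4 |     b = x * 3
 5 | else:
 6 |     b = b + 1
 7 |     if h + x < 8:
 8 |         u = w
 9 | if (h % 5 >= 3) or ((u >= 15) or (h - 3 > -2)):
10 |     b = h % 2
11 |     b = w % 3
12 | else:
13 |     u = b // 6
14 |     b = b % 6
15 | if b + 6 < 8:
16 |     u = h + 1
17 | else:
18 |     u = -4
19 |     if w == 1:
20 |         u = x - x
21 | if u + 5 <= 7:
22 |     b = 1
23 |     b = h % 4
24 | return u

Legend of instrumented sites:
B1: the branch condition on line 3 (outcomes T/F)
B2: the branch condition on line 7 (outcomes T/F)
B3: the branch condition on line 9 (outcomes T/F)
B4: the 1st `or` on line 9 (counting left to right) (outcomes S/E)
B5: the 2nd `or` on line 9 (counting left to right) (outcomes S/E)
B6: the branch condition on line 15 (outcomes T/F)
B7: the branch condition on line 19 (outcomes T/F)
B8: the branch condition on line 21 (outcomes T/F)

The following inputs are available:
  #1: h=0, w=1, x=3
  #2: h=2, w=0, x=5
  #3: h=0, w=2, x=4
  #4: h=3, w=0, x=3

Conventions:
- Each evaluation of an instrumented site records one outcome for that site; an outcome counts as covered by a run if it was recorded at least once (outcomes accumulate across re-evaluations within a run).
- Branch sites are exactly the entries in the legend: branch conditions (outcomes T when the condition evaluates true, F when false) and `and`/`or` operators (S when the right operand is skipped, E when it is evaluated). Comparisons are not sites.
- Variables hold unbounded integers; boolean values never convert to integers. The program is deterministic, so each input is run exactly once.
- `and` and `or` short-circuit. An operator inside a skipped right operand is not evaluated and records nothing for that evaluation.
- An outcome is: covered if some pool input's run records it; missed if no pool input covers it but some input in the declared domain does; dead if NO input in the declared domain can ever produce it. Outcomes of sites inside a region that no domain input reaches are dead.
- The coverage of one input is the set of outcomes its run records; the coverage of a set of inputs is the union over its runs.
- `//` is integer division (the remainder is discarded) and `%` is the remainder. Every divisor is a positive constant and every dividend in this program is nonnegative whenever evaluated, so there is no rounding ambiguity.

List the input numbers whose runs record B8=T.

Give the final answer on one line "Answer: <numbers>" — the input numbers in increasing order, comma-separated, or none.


input #1 (h=0, w=1, x=3): produces B8=T
input #2 (h=2, w=0, x=5): does not produce B8=T
input #3 (h=0, w=2, x=4): produces B8=T
input #4 (h=3, w=0, x=3): does not produce B8=T
Answer: 1, 3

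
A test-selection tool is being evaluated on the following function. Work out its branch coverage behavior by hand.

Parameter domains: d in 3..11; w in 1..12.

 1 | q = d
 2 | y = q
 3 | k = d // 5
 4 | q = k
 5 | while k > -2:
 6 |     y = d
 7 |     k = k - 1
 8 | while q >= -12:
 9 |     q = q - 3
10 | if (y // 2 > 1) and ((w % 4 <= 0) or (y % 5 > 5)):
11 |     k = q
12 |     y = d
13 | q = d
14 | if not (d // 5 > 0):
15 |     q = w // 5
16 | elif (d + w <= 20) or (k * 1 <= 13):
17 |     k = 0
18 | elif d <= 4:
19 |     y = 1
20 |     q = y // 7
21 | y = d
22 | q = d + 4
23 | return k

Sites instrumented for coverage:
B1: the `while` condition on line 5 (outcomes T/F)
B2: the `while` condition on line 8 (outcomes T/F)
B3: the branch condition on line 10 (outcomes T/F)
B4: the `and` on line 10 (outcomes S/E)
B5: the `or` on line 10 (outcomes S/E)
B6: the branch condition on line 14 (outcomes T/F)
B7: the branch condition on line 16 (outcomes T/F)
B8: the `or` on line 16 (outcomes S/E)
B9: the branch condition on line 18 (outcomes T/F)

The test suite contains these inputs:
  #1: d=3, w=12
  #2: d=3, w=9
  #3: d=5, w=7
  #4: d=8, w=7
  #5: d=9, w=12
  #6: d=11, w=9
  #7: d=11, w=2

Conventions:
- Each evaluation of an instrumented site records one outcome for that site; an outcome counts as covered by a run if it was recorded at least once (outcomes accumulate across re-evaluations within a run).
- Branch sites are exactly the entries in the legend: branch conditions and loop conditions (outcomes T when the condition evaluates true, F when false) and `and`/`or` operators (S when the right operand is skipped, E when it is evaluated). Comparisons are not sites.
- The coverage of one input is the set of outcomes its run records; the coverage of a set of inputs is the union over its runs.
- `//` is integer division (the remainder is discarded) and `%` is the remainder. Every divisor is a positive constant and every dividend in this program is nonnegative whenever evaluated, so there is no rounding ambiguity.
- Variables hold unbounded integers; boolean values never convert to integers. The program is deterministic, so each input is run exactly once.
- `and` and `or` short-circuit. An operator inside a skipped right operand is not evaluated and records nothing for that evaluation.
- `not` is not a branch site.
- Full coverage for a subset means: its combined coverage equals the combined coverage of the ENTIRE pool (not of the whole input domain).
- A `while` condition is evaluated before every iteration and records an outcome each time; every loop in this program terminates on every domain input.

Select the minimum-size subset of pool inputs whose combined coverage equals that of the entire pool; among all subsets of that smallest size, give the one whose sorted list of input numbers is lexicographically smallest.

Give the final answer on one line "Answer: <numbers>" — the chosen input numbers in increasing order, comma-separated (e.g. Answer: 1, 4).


test 1 (d=3, w=12) fires B1->T, B1->T, B1->F, B2->T, B2->T, B2->T, B2->T, B2->T, B2->F, B4->S, B3->F, B6->T; hits B1=T, B1=F, B2=T, B2=F, B3=F, B4=S, B6=T
test 2 (d=3, w=9) fires B1->T, B1->T, B1->F, B2->T, B2->T, B2->T, B2->T, B2->T, B2->F, B4->S, B3->F, B6->T; hits B1=T, B1=F, B2=T, B2=F, B3=F, B4=S, B6=T
test 3 (d=5, w=7) fires B1->T, B1->T, B1->T, B1->F, B2->T, B2->T, B2->T, B2->T, B2->T, B2->F, B4->E, B5->E, B3->F, B6->F, ...; hits B1=T, B1=F, B2=T, B2=F, B3=F, B4=E, B5=E, B6=F, B7=T, B8=S
test 4 (d=8, w=7) fires B1->T, B1->T, B1->T, B1->F, B2->T, B2->T, B2->T, B2->T, B2->T, B2->F, B4->E, B5->E, B3->F, B6->F, ...; hits B1=T, B1=F, B2=T, B2=F, B3=F, B4=E, B5=E, B6=F, B7=T, B8=S
test 5 (d=9, w=12) fires B1->T, B1->T, B1->T, B1->F, B2->T, B2->T, B2->T, B2->T, B2->T, B2->F, B4->E, B5->S, B3->T, B6->F, ...; hits B1=T, B1=F, B2=T, B2=F, B3=T, B4=E, B5=S, B6=F, B7=T, B8=E
test 6 (d=11, w=9) fires B1->T, B1->T, B1->T, B1->T, B1->F, B2->T, B2->T, B2->T, B2->T, B2->T, B2->F, B4->E, B5->E, B3->F, ...; hits B1=T, B1=F, B2=T, B2=F, B3=F, B4=E, B5=E, B6=F, B7=T, B8=S
test 7 (d=11, w=2) fires B1->T, B1->T, B1->T, B1->T, B1->F, B2->T, B2->T, B2->T, B2->T, B2->T, B2->F, B4->E, B5->E, B3->F, ...; hits B1=T, B1=F, B2=T, B2=F, B3=F, B4=E, B5=E, B6=F, B7=T, B8=S
the full pool covers 15 outcomes: B1=T, B1=F, B2=T, B2=F, B3=T, B3=F, B4=S, B4=E, B5=S, B5=E, B6=T, B6=F, B7=T, B8=S, B8=E
checked all size-1 subsets: none covers 15 outcomes (max 10/15)
checked all size-2 subsets: none covers 15 outcomes (max 13/15)
at size 3, {1, 3, 5} reaches all 15 outcomes; every lexicographically earlier size-3 subset fails
Answer: 1, 3, 5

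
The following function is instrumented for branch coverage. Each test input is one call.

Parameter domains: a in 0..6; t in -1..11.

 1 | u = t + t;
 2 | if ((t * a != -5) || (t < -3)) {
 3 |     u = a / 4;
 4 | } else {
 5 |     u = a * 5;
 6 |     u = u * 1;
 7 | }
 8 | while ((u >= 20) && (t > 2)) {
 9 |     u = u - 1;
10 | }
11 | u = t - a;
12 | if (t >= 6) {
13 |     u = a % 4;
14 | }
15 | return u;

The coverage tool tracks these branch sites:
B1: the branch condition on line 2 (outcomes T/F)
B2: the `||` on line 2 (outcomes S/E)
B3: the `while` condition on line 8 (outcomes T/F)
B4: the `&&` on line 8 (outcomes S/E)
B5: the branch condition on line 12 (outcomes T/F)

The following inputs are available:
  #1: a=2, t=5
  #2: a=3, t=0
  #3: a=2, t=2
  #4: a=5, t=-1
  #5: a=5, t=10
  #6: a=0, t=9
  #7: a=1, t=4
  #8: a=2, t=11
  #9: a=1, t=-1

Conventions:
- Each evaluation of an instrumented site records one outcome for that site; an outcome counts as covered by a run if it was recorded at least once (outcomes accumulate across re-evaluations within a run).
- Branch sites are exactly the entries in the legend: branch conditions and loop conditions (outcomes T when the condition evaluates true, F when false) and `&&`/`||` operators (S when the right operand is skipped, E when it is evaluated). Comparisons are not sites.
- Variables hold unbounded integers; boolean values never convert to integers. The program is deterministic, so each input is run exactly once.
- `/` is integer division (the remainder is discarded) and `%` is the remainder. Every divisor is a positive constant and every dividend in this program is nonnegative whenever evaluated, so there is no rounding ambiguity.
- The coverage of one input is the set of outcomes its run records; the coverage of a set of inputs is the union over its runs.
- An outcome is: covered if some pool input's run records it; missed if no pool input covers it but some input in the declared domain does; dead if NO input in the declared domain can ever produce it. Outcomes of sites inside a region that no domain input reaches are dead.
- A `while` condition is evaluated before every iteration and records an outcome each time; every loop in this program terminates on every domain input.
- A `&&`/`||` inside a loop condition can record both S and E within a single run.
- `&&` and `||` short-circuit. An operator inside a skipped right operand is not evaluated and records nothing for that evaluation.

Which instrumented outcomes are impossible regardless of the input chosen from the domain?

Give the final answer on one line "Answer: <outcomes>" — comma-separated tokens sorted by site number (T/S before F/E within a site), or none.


exhaustive pass over the 91-input domain:
  B3=T: unreachable across the whole domain -> dead
  reachable outcomes have witnesses, e.g. B1=T (e.g. a=0, t=-1), B1=F (e.g. a=5, t=-1), B2=S (e.g. a=0, t=-1), B2=E (e.g. a=5, t=-1)
Answer: B3=T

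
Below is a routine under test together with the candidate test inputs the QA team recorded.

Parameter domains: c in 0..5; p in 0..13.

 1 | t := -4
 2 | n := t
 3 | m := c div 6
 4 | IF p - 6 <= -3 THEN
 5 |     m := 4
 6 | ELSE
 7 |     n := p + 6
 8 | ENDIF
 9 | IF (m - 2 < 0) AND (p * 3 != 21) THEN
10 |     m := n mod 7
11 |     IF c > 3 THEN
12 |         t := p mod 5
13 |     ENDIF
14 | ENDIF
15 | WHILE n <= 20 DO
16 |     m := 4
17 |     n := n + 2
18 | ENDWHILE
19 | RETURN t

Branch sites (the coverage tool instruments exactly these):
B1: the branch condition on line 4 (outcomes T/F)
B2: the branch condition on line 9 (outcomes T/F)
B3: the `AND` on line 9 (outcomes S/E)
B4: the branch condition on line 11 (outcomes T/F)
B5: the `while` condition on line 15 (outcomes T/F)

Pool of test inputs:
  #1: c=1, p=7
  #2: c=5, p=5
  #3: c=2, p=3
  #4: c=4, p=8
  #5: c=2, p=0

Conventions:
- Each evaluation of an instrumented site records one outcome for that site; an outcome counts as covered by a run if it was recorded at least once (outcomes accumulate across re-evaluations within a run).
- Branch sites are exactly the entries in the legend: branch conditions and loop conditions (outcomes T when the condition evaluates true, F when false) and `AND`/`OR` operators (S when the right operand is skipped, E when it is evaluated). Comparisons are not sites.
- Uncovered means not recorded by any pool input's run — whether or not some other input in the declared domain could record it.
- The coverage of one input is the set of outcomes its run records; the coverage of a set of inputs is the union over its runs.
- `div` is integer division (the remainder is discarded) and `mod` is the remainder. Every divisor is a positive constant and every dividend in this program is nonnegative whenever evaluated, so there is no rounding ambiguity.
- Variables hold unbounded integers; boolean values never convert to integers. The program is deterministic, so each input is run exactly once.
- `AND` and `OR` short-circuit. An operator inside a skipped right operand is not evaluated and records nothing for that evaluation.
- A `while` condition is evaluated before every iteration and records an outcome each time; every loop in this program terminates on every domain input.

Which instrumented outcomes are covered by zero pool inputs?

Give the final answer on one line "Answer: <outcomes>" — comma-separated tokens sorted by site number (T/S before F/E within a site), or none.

#1 (c=1, p=7) -> B1->F, B3->E, B2->F, B5->T, B5->T, B5->T, B5->T, B5->F; covered: B1=F, B2=F, B3=E, B5=T, B5=F
#2 (c=5, p=5) -> B1->F, B3->E, B2->T, B4->T, B5->T, B5->T, B5->T, B5->T, B5->T, B5->F; covered: B1=F, B2=T, B3=E, B4=T, B5=T, B5=F
#3 (c=2, p=3) -> B1->T, B3->S, B2->F, B5->T, B5->T, B5->T, B5->T, B5->T, B5->T, B5->T, B5->T, B5->T, B5->T, B5->T, ...; covered: B1=T, B2=F, B3=S, B5=T, B5=F
#4 (c=4, p=8) -> B1->F, B3->E, B2->T, B4->T, B5->T, B5->T, B5->T, B5->T, B5->F; covered: B1=F, B2=T, B3=E, B4=T, B5=T, B5=F
#5 (c=2, p=0) -> B1->T, B3->S, B2->F, B5->T, B5->T, B5->T, B5->T, B5->T, B5->T, B5->T, B5->T, B5->T, B5->T, B5->T, ...; covered: B1=T, B2=F, B3=S, B5=T, B5=F
union over the pool: B1=T, B1=F, B2=T, B2=F, B3=S, B3=E, B4=T, B5=T, B5=F
uncovered (1 of 10): B4=F

Answer: B4=F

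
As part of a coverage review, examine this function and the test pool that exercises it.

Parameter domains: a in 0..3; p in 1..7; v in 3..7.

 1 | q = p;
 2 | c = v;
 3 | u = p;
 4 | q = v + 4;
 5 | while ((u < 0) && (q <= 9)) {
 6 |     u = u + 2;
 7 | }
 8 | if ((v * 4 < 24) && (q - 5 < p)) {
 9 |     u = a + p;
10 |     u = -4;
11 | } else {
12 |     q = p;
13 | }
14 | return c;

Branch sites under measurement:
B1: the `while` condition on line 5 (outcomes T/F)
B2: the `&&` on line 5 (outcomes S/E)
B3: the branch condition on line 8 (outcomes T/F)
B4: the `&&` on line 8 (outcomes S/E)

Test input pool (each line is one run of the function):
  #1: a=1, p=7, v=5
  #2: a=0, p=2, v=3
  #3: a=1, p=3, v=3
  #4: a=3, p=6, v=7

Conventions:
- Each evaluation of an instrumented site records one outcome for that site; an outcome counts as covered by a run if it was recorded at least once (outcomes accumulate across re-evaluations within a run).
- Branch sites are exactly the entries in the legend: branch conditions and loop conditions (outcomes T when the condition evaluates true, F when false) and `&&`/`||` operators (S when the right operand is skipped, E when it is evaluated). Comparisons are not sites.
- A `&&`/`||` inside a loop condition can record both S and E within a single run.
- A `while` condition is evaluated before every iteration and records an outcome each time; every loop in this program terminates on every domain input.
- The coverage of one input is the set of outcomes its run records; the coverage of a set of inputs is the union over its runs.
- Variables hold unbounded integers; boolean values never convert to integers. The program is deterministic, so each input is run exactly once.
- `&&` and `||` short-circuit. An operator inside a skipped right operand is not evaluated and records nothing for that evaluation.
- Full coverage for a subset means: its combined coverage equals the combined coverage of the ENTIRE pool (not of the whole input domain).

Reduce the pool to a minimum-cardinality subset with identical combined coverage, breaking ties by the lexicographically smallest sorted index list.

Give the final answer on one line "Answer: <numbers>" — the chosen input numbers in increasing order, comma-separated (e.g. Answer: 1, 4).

#1 (a=1, p=7, v=5) -> B2->S, B1->F, B4->E, B3->T; covered: B1=F, B2=S, B3=T, B4=E
#2 (a=0, p=2, v=3) -> B2->S, B1->F, B4->E, B3->F; covered: B1=F, B2=S, B3=F, B4=E
#3 (a=1, p=3, v=3) -> B2->S, B1->F, B4->E, B3->T; covered: B1=F, B2=S, B3=T, B4=E
#4 (a=3, p=6, v=7) -> B2->S, B1->F, B4->S, B3->F; covered: B1=F, B2=S, B3=F, B4=S
the full pool covers 6 outcomes: B1=F, B2=S, B3=T, B3=F, B4=S, B4=E
size 1 is not enough: best union over all size-1 subsets is 4/6
inputs {1, 4} (size 2) cover everything; no size-2 subset with a lexicographically smaller index list covers all 6

Answer: 1, 4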